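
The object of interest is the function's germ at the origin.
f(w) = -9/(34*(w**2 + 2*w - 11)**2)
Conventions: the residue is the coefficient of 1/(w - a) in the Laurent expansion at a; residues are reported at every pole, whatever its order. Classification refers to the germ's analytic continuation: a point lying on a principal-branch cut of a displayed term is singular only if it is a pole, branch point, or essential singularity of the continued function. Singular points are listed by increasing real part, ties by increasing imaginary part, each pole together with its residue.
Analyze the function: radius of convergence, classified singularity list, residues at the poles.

Radius of convergence at 0: -1 + (2)*sqrt(3).
At -1 - (2)*sqrt(3): a pole of order 2; residue -(1/1088)*sqrt(3).
At -1 + (2)*sqrt(3): a pole of order 2; residue (1/1088)*sqrt(3).

Denominator factor (w**2 + 2*w - 11)^2: discriminant 48, real irrational roots -1 + (2)*sqrt(3) and -1 - (2)*sqrt(3); poles of order 2, moduli -1 + (2)*sqrt(3) and 1 + (2)*sqrt(3).
The radius of convergence is the smallest modulus among the singular points: -1 + (2)*sqrt(3).
The factor w**2 + 2*w - 11 splits as (w - a)(w - a') with a = -1 - (2)*sqrt(3), a' = -1 + (2)*sqrt(3). At the order-2 pole a set g(w) = (w - a)^2*f(w) = [-9/34] / (w - a')^2.
Order-2 pole: residue = g'(a); g'(-1 - (2)*sqrt(3)) = -(1/1088)*sqrt(3), so the residue is -(1/1088)*sqrt(3).
The factor w**2 + 2*w - 11 splits as (w - a)(w - a') with a = -1 + (2)*sqrt(3), a' = -1 - (2)*sqrt(3). At the order-2 pole a set g(w) = (w - a)^2*f(w) = [-9/34] / (w - a')^2.
Order-2 pole: residue = g'(a); g'(-1 + (2)*sqrt(3)) = (1/1088)*sqrt(3), so the residue is (1/1088)*sqrt(3).
List the singular points by increasing real part (a conjugate pair: the negative imaginary part first).


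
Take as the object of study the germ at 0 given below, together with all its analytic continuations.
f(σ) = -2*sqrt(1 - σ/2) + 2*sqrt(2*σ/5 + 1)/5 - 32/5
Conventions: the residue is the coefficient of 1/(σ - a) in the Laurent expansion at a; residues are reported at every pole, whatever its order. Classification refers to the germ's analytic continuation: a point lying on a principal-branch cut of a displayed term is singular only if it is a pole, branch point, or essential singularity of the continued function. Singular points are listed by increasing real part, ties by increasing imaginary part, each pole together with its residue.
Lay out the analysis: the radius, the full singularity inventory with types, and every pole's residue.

Radius of convergence at 0: 2.
At -5/2: an algebraic (square-root) branch point.
At 2: an algebraic (square-root) branch point.

Branch term (-2)*sqrt(1 - σ/(2)): its argument vanishes at σ = 2, a square-root branch point, modulus 2.
Branch term (2/5)*sqrt(1 - σ/(-5/2)): its argument vanishes at σ = -5/2, a square-root branch point, modulus 5/2.
The radius of convergence is the smallest modulus among the singular points: 2.
List the singular points by increasing real part (a conjugate pair: the negative imaginary part first).


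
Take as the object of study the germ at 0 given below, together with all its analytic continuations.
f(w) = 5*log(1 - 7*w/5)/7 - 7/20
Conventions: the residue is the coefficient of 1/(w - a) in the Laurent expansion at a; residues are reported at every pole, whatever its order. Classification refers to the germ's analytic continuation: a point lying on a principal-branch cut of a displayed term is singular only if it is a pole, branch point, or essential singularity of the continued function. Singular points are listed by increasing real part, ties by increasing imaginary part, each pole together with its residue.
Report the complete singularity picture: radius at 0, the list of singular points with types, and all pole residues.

Radius of convergence at 0: 5/7.
At 5/7: a logarithmic branch point.

Branch term (5/7)*log(1 - w/(5/7)): its argument vanishes at w = 5/7, a logarithmic branch point, modulus 5/7.
The radius of convergence is the smallest modulus among the singular points: 5/7.


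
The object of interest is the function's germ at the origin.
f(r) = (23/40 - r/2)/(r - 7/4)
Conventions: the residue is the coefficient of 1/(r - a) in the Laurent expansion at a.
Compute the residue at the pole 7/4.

At the order-1 pole 7/4 set g(r) = (r - (7/4))*f(r) = 23/40 - r/2.
Simple pole: residue = g(a) at a = 7/4, which is -3/10.

The residue is -3/10.


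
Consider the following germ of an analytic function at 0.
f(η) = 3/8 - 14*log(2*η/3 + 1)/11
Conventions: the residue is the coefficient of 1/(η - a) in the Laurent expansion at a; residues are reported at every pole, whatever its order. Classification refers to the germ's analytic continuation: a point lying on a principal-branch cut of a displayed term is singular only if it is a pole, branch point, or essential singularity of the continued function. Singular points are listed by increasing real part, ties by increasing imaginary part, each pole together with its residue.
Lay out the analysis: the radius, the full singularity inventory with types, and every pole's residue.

Branch term (-14/11)*log(1 - η/(-3/2)): its argument vanishes at η = -3/2, a logarithmic branch point, modulus 3/2.
The radius of convergence is the smallest modulus among the singular points: 3/2.

Radius of convergence at 0: 3/2.
At -3/2: a logarithmic branch point.


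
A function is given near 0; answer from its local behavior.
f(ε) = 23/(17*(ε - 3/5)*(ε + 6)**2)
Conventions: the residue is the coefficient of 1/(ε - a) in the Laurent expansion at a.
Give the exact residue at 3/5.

The residue is 575/18513.

At the order-1 pole 3/5 set g(ε) = (ε - (3/5))*f(ε) = 23/(17*(ε + 6)**2).
Simple pole: residue = g(a) at a = 3/5, which is 575/18513.


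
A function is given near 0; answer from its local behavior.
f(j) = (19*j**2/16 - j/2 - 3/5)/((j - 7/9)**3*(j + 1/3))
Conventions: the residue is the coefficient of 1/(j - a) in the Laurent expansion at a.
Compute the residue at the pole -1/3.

At the order-1 pole -1/3 set g(j) = (j - (-1/3))*f(j) = (19*j**2/16 - j/2 - 3/5)/(j - 7/9)**3.
Simple pole: residue = g(a) at a = -1/3, which is 17577/80000.

The residue is 17577/80000.


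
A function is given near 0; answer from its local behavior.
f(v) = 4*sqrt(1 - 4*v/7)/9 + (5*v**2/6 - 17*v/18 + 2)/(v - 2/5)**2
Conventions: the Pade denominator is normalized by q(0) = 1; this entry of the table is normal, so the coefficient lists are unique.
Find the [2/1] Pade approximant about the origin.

Taylor coefficients needed (expand at 0): a_0 = 233/18, a_1 = 9487/168, a_2 = 741061/3528, a_3 = 68813863/98784.
Write the denominator as Q(v) = 1 + q1*v. Requiring Q*f - P = O(v^4) with deg P <= 2 kills the coefficients of v^3..v^3 in Q*f:
  v^3: a_3 + q1*a_2 = 0, i.e. 68813863/98784 + (741061/3528)*q1 = 0.
Solving this linear system: q1 = -68813863/20749708.
The numerator is Q*f truncated at degree 2: P0 = a_0 = 233/18; P1 = a_1 + q1*a_0 = 2528853521/186747372; P2 = a_2 + q1*a_1 = 238174268041/10457852832.

The Pade approximant has numerator coefficients [233/18, 2528853521/186747372, 238174268041/10457852832]; denominator coefficients [1, -68813863/20749708].


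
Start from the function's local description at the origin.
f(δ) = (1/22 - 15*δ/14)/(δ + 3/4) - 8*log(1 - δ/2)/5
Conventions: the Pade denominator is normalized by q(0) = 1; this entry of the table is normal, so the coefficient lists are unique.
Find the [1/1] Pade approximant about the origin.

Taylor coefficients needed (expand at 0): a_0 = 2/33, a_1 = -2458/3465, a_2 = 22999/10395.
Write the denominator as Q(δ) = 1 + q1*δ. Requiring Q*f - P = O(δ^3) with deg P <= 1 kills the coefficients of δ^2..δ^2 in Q*f:
  δ^2: a_2 + q1*a_1 = 0, i.e. 22999/10395 + (-2458/3465)*q1 = 0.
Solving this linear system: q1 = 22999/7374.
The numerator is Q*f truncated at degree 1: P0 = a_0 = 2/33; P1 = a_1 + q1*a_0 = -22383/43015.

The Pade approximant has numerator coefficients [2/33, -22383/43015]; denominator coefficients [1, 22999/7374].


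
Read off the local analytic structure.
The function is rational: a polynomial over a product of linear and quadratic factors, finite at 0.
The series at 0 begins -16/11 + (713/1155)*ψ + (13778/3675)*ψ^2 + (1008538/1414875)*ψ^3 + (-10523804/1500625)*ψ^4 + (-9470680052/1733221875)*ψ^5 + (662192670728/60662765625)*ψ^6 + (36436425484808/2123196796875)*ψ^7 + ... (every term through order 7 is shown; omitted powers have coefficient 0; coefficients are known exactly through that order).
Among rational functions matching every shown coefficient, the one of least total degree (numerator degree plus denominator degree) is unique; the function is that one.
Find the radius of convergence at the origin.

No rational of total degree below 5 reproduces all 8 coefficients; solving the [2/3] Pade equations on them gives f(ψ) = (4*ψ**2/3 + 13*ψ/12 - 20/11)/((ψ + 5/2)*(ψ**2 - 2*ψ/7 + 1/2)), whose expansion matches every shown term.
Denominator factor (ψ + 5/2): pole of order 1 at -5/2, modulus 5/2.
Denominator factor (ψ**2 - 2*ψ/7 + 1/2): discriminant -94/49, complex-conjugate roots (1/7) + ((1/14)*sqrt(94))*i and (1/7) - ((1/14)*sqrt(94))*i; poles of order 1, moduli (1/2)*sqrt(2) and (1/2)*sqrt(2).
The radius of convergence is the smallest modulus among the singular points: (1/2)*sqrt(2).

The radius of convergence is (1/2)*sqrt(2).


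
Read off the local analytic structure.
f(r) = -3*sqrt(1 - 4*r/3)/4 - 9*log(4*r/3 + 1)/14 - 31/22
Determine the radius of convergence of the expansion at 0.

The radius of convergence is 3/4.

Branch term (-3/4)*sqrt(1 - r/(3/4)): its argument vanishes at r = 3/4, a square-root branch point, modulus 3/4.
Branch term (-9/14)*log(1 - r/(-3/4)): its argument vanishes at r = -3/4, a logarithmic branch point, modulus 3/4.
The radius of convergence is the smallest modulus among the singular points: 3/4.


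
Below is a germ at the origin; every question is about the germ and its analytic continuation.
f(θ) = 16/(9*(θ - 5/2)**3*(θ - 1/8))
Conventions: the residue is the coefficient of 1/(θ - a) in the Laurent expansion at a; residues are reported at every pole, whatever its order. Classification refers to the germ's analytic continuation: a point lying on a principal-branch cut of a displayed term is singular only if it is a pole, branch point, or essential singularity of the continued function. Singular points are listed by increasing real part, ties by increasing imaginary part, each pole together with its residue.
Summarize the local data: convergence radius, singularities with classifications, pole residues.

Denominator factor (θ - 1/8): pole of order 1 at 1/8, modulus 1/8.
Denominator factor (θ - 5/2)^3: pole of order 3 at 5/2, modulus 5/2.
The radius of convergence is the smallest modulus among the singular points: 1/8.
At the order-1 pole 1/8 set g(θ) = (θ - (1/8))*f(θ) = 16/(9*(θ - 5/2)**3).
Simple pole: residue = g(a) at a = 1/8, which is -8192/61731.
At the order-3 pole 5/2 set g(θ) = (θ - (5/2))^3*f(θ) = 16/(9*(θ - 1/8)).
Order-3 pole: residue = g''(a)/2; g''(5/2) = 16384/61731, so the residue is 8192/61731.
List the singular points by increasing real part (a conjugate pair: the negative imaginary part first).

Radius of convergence at 0: 1/8.
At 1/8: a pole of order 1; residue -8192/61731.
At 5/2: a pole of order 3; residue 8192/61731.


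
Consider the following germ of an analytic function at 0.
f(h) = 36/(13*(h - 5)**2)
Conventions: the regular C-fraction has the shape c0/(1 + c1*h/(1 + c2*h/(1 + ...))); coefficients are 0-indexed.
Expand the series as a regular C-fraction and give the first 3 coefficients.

Taylor coefficients (expand at 0): a_0 = 36/325, a_1 = 72/1625, a_2 = 108/8125.
c0 = a_0 = 36/325. Peel one level at a time: if S = 1 + c*h/S' with S'(0) = 1, then c is the h-coefficient of S and S' = c*h/(S - 1).
S_1 = c0/f = 1 + (-2/5)*h + (1/25)*h^2 + ...; c1 = -2/5.
S_2 = c1*h/(S_1 - 1) = 1 + (1/10)*h + ...; c2 = 1/10.

The regular C-fraction coefficients are [36/325, -2/5, 1/10].


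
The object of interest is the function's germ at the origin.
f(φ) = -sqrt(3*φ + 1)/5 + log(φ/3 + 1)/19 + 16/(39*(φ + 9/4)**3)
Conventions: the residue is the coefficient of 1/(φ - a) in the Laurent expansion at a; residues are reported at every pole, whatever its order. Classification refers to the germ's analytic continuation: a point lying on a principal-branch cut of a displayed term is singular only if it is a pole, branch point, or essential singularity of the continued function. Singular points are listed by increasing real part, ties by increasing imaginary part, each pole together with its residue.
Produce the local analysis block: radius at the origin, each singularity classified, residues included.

Radius of convergence at 0: 1/3.
At -3: a logarithmic branch point.
At -9/4: a pole of order 3; residue 0.
At -1/3: an algebraic (square-root) branch point.

Denominator factor (φ + 9/4)^3: pole of order 3 at -9/4, modulus 9/4.
Branch term (1/19)*log(1 - φ/(-3)): its argument vanishes at φ = -3, a logarithmic branch point, modulus 3.
Branch term (-1/5)*sqrt(1 - φ/(-1/3)): its argument vanishes at φ = -1/3, a square-root branch point, modulus 1/3.
The radius of convergence is the smallest modulus among the singular points: 1/3.
The branch terms are analytic at -9/4 and contribute nothing to the residue; only the rational part matters.
At the order-3 pole -9/4 set g(φ) = (φ - (-9/4))^3*(rational part) = 16/39.
Order-3 pole: residue = g''(a)/2; g''(-9/4) = 0, so the residue is 0.
List the singular points by increasing real part (a conjugate pair: the negative imaginary part first).


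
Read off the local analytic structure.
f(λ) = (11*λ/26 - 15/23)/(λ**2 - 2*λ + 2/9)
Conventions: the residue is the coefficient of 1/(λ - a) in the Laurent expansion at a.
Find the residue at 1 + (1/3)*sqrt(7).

The factor λ**2 - 2*λ + 2/9 splits as (λ - a)(λ - a') with a = 1 + (1/3)*sqrt(7), a' = 1 - (1/3)*sqrt(7). At the order-1 pole a set g(λ) = (λ - a)*f(λ) = [11*λ/26 - 15/23] / (λ - a').
Simple pole: residue = g(a) at a = 1 + (1/3)*sqrt(7), which is 11/52 - (411/8372)*sqrt(7).

The residue is 11/52 - (411/8372)*sqrt(7).


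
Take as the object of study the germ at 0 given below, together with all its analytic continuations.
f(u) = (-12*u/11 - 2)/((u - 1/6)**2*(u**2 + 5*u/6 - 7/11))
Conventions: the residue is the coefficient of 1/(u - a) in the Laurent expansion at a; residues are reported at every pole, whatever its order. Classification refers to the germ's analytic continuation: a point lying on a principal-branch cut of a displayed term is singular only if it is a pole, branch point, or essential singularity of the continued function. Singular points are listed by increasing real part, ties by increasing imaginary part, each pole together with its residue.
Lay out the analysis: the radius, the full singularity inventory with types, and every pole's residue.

Radius of convergence at 0: 1/6.
At -5/12 - (1/132)*sqrt(14113): a pole of order 1; residue -6660/961 + (73404/1232963)*sqrt(14113).
At 1/6: a pole of order 2; residue 13320/961.
At -5/12 + (1/132)*sqrt(14113): a pole of order 1; residue -6660/961 - (73404/1232963)*sqrt(14113).

Denominator factor (u**2 + 5*u/6 - 7/11): discriminant 1283/396, real irrational roots -5/12 + (1/132)*sqrt(14113) and -5/12 - (1/132)*sqrt(14113); poles of order 1, moduli -5/12 + (1/132)*sqrt(14113) and 5/12 + (1/132)*sqrt(14113).
Denominator factor (u - 1/6)^2: pole of order 2 at 1/6, modulus 1/6.
The radius of convergence is the smallest modulus among the singular points: 1/6.
The factor u**2 + 5*u/6 - 7/11 splits as (u - a)(u - a') with a = -5/12 - (1/132)*sqrt(14113), a' = -5/12 + (1/132)*sqrt(14113). At the order-1 pole a set g(u) = (u - a)*f(u) = [(-12*u/11 - 2)/(u - 1/6)**2] / (u - a').
Simple pole: residue = g(a) at a = -5/12 - (1/132)*sqrt(14113), which is -6660/961 + (73404/1232963)*sqrt(14113).
At the order-2 pole 1/6 set g(u) = (u - (1/6))^2*f(u) = (-12*u/11 - 2)/(u**2 + 5*u/6 - 7/11).
Order-2 pole: residue = g'(a); g'(1/6) = 13320/961, so the residue is 13320/961.
The factor u**2 + 5*u/6 - 7/11 splits as (u - a)(u - a') with a = -5/12 + (1/132)*sqrt(14113), a' = -5/12 - (1/132)*sqrt(14113). At the order-1 pole a set g(u) = (u - a)*f(u) = [(-12*u/11 - 2)/(u - 1/6)**2] / (u - a').
Simple pole: residue = g(a) at a = -5/12 + (1/132)*sqrt(14113), which is -6660/961 - (73404/1232963)*sqrt(14113).
List the singular points by increasing real part (a conjugate pair: the negative imaginary part first).


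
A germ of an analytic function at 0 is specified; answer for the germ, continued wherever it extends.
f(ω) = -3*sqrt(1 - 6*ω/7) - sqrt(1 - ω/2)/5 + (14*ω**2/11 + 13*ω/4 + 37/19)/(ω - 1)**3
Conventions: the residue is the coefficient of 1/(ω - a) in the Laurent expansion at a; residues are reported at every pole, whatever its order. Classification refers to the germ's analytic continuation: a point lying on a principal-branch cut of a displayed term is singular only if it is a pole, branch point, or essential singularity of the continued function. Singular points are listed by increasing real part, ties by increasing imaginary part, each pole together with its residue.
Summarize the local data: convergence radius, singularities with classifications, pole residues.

Denominator factor (ω - 1)^3: pole of order 3 at 1, modulus 1.
Branch term (-1/5)*sqrt(1 - ω/(2)): its argument vanishes at ω = 2, a square-root branch point, modulus 2.
Branch term (-3)*sqrt(1 - ω/(7/6)): its argument vanishes at ω = 7/6, a square-root branch point, modulus 7/6.
The radius of convergence is the smallest modulus among the singular points: 1.
The branch terms are analytic at 1 and contribute nothing to the residue; only the rational part matters.
At the order-3 pole 1 set g(ω) = (ω - (1))^3*(rational part) = 14*ω**2/11 + 13*ω/4 + 37/19.
Order-3 pole: residue = g''(a)/2; g''(1) = 28/11, so the residue is 14/11.
List the singular points by increasing real part (a conjugate pair: the negative imaginary part first).

Radius of convergence at 0: 1.
At 1: a pole of order 3; residue 14/11.
At 7/6: an algebraic (square-root) branch point.
At 2: an algebraic (square-root) branch point.


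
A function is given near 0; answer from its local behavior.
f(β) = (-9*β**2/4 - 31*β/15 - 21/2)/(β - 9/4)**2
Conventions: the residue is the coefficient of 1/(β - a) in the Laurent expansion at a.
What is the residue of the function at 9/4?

At the order-2 pole 9/4 set g(β) = (β - (9/4))^2*f(β) = -9*β**2/4 - 31*β/15 - 21/2.
Order-2 pole: residue = g'(a); g'(9/4) = -1463/120, so the residue is -1463/120.

The residue is -1463/120.


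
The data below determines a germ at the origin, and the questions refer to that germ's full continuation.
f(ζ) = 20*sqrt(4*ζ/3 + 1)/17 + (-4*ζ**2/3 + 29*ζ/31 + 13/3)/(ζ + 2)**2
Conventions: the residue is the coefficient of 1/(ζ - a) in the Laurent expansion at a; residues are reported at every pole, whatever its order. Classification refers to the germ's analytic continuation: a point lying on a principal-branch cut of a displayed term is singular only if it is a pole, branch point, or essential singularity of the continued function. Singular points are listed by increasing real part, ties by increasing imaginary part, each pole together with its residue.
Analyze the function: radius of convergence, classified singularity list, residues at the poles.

Denominator factor (ζ + 2)^2: pole of order 2 at -2, modulus 2.
Branch term (20/17)*sqrt(1 - ζ/(-3/4)): its argument vanishes at ζ = -3/4, a square-root branch point, modulus 3/4.
The radius of convergence is the smallest modulus among the singular points: 3/4.
The branch term is analytic at -2 and contributes nothing to the residue; only the rational part matters.
At the order-2 pole -2 set g(ζ) = (ζ - (-2))^2*(rational part) = -4*ζ**2/3 + 29*ζ/31 + 13/3.
Order-2 pole: residue = g'(a); g'(-2) = 583/93, so the residue is 583/93.
List the singular points by increasing real part (a conjugate pair: the negative imaginary part first).

Radius of convergence at 0: 3/4.
At -2: a pole of order 2; residue 583/93.
At -3/4: an algebraic (square-root) branch point.


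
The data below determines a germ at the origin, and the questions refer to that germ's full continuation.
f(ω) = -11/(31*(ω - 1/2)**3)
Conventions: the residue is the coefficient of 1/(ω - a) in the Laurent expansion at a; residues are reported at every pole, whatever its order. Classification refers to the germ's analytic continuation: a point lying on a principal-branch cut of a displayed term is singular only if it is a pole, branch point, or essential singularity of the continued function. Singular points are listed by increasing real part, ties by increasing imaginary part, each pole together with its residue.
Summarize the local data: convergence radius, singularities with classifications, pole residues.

Radius of convergence at 0: 1/2.
At 1/2: a pole of order 3; residue 0.

Denominator factor (ω - 1/2)^3: pole of order 3 at 1/2, modulus 1/2.
The radius of convergence is the smallest modulus among the singular points: 1/2.
At the order-3 pole 1/2 set g(ω) = (ω - (1/2))^3*f(ω) = -11/31.
Order-3 pole: residue = g''(a)/2; g''(1/2) = 0, so the residue is 0.


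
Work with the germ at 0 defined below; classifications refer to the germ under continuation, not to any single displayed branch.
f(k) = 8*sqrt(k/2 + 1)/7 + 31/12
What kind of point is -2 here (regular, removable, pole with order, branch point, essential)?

The term (8/7)*sqrt(1 - k/(-2)) has argument 1 - -2/(-2) = 0 at -2: a square-root (algebraic, two-sheeted) branch point; the remaining terms are analytic or single-valued there.

The point is an algebraic (square-root) branch point.


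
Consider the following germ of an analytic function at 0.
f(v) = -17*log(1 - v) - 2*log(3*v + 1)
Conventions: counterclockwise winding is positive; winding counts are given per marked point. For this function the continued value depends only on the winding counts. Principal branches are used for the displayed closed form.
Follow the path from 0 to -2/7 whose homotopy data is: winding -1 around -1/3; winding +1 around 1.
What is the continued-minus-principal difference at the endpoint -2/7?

Continued minus principal equals -(30)*pi*i.

The rational part is single-valued and drops out of the difference; each branch term changes only by its own monodromy.
(-2)*log(1 - v/(-1/3)): each positive loop around -1/3 adds 2*pi*i to the log, so winding -1 contributes (-2)*(-1)*2*pi*i = (4)*pi*i.
(-17)*log(1 - v/(1)): each positive loop around 1 adds 2*pi*i to the log, so winding +1 contributes (-17)*(1)*2*pi*i = -(34)*pi*i.
Summing the contributions at v = -2/7 gives -(30)*pi*i.


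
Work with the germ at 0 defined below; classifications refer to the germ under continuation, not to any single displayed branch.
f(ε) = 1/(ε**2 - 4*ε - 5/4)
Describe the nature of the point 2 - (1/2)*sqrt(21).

The denominator factor ε**2 - 4*ε - 5/4 vanishes at 2 - (1/2)*sqrt(21) and appears to the power 1; the numerator there equals 1, nonzero, and no other factor vanishes.
Hence a pole whose order is the multiplicity, 1.

The point is a pole of order 1.


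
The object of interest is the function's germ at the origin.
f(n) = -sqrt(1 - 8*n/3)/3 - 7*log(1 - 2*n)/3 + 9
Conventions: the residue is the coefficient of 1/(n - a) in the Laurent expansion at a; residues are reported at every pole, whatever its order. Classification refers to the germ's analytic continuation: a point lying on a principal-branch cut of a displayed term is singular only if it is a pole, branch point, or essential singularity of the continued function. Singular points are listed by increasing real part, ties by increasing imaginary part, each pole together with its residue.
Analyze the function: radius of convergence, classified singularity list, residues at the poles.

Radius of convergence at 0: 3/8.
At 3/8: an algebraic (square-root) branch point.
At 1/2: a logarithmic branch point.

Branch term (-1/3)*sqrt(1 - n/(3/8)): its argument vanishes at n = 3/8, a square-root branch point, modulus 3/8.
Branch term (-7/3)*log(1 - n/(1/2)): its argument vanishes at n = 1/2, a logarithmic branch point, modulus 1/2.
The radius of convergence is the smallest modulus among the singular points: 3/8.
List the singular points by increasing real part (a conjugate pair: the negative imaginary part first).


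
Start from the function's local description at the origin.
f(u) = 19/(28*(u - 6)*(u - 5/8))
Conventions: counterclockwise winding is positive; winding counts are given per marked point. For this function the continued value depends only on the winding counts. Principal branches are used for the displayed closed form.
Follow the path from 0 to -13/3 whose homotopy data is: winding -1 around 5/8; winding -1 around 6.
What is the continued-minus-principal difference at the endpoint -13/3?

Continued minus principal equals 0.

The function is rational, hence single-valued: continuing it around any pole returns the same value, so the difference is 0.


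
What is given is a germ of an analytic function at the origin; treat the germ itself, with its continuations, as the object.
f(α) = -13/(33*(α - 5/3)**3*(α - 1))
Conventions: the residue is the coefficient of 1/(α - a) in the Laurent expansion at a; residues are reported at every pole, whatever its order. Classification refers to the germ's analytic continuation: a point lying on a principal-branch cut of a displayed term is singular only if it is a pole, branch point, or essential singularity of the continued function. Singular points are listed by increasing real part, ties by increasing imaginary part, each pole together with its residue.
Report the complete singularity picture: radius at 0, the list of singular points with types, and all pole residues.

Denominator factor (α - 1): pole of order 1 at 1, modulus 1.
Denominator factor (α - 5/3)^3: pole of order 3 at 5/3, modulus 5/3.
The radius of convergence is the smallest modulus among the singular points: 1.
At the order-1 pole 1 set g(α) = (α - (1))*f(α) = -13/(33*(α - 5/3)**3).
Simple pole: residue = g(a) at a = 1, which is 117/88.
At the order-3 pole 5/3 set g(α) = (α - (5/3))^3*f(α) = -13/(33*(α - 1)).
Order-3 pole: residue = g''(a)/2; g''(5/3) = -117/44, so the residue is -117/88.
List the singular points by increasing real part (a conjugate pair: the negative imaginary part first).

Radius of convergence at 0: 1.
At 1: a pole of order 1; residue 117/88.
At 5/3: a pole of order 3; residue -117/88.


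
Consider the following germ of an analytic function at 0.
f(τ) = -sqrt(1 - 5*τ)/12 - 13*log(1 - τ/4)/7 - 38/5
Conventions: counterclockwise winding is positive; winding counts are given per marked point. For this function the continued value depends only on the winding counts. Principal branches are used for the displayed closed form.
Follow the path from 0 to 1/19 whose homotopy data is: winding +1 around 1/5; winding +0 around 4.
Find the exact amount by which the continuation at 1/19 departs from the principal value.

The rational part is single-valued and drops out of the difference; each branch term changes only by its own monodromy.
(-13/7)*log(1 - τ/(4)): winding 0 around 4, so this term returns to its principal value, contribution 0.
(-1/12)*sqrt(1 - τ/(1/5)): winding +1 is odd, the square root flips sign, contributing -2*(-1/12)*sqrt(1 - (1/19)/(1/5)) = -2*(-1/12)*sqrt(14/19) = (1/114)*sqrt(266).
Summing the contributions at τ = 1/19 gives (1/114)*sqrt(266).

Continued minus principal equals (1/114)*sqrt(266).


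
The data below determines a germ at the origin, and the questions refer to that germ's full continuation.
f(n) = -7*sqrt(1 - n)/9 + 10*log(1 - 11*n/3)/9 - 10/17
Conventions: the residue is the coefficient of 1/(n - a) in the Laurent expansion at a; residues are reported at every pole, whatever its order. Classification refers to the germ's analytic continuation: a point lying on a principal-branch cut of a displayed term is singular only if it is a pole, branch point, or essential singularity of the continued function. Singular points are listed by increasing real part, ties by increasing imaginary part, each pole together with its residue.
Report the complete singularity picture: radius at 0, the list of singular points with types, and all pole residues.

Radius of convergence at 0: 3/11.
At 3/11: a logarithmic branch point.
At 1: an algebraic (square-root) branch point.

Branch term (10/9)*log(1 - n/(3/11)): its argument vanishes at n = 3/11, a logarithmic branch point, modulus 3/11.
Branch term (-7/9)*sqrt(1 - n/(1)): its argument vanishes at n = 1, a square-root branch point, modulus 1.
The radius of convergence is the smallest modulus among the singular points: 3/11.
List the singular points by increasing real part (a conjugate pair: the negative imaginary part first).


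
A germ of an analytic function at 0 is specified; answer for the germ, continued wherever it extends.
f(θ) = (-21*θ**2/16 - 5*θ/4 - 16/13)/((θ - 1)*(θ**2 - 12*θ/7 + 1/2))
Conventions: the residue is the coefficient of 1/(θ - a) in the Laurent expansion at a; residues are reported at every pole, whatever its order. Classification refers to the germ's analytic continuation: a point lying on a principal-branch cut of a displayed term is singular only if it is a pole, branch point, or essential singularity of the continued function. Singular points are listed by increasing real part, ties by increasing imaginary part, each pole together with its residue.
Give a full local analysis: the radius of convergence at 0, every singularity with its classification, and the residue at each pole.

Radius of convergence at 0: 6/7 - (1/14)*sqrt(46).
At 6/7 - (1/14)*sqrt(46): a pole of order 1; residue -3955/416 + (9051/9568)*sqrt(46).
At 1: a pole of order 1; residue 1841/104.
At 6/7 + (1/14)*sqrt(46): a pole of order 1; residue -3955/416 - (9051/9568)*sqrt(46).


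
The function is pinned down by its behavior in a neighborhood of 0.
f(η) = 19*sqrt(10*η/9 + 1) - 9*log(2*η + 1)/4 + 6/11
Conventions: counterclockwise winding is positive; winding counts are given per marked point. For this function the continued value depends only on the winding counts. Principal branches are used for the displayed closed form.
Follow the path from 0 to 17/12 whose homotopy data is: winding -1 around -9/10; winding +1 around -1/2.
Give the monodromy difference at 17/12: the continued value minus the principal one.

Continued minus principal equals (-(19/9)*sqrt(834)) - ((9/2)*pi)*i.

The rational part is single-valued and drops out of the difference; each branch term changes only by its own monodromy.
(19)*sqrt(1 - η/(-9/10)): winding -1 is odd, the square root flips sign, contributing -2*(19)*sqrt(1 - (17/12)/(-9/10)) = -2*(19)*sqrt(139/54) = -(19/9)*sqrt(834).
(-9/4)*log(1 - η/(-1/2)): each positive loop around -1/2 adds 2*pi*i to the log, so winding +1 contributes (-9/4)*(1)*2*pi*i = -(9/2)*pi*i.
Summing the contributions at η = 17/12 gives (-(19/9)*sqrt(834)) - ((9/2)*pi)*i.


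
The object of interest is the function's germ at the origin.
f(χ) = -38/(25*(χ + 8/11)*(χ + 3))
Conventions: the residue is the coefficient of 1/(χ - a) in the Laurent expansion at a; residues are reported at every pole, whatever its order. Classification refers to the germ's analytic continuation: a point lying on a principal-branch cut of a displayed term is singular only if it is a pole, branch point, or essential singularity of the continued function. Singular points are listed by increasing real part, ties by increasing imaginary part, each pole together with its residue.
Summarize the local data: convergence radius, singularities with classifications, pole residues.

Denominator factor (χ + 3): pole of order 1 at -3, modulus 3.
Denominator factor (χ + 8/11): pole of order 1 at -8/11, modulus 8/11.
The radius of convergence is the smallest modulus among the singular points: 8/11.
At the order-1 pole -3 set g(χ) = (χ - (-3))*f(χ) = -38/(25*(χ + 8/11)).
Simple pole: residue = g(a) at a = -3, which is 418/625.
At the order-1 pole -8/11 set g(χ) = (χ - (-8/11))*f(χ) = -38/(25*(χ + 3)).
Simple pole: residue = g(a) at a = -8/11, which is -418/625.
List the singular points by increasing real part (a conjugate pair: the negative imaginary part first).

Radius of convergence at 0: 8/11.
At -3: a pole of order 1; residue 418/625.
At -8/11: a pole of order 1; residue -418/625.


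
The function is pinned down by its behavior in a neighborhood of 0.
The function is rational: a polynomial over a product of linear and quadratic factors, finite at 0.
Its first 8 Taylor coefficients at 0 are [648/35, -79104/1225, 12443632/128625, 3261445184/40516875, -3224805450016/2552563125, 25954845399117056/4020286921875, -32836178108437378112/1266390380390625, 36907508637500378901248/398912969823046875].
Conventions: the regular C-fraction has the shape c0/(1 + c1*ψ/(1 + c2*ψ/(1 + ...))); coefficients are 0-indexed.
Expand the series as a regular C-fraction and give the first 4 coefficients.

The regular C-fraction coefficients are [648/35, 3296/945, -442661/222480, 6399919323/3647526640].

Taylor coefficients (read off): a_0 = 648/35, a_1 = -79104/1225, a_2 = 12443632/128625, a_3 = 3261445184/40516875.
c0 = a_0 = 648/35. Peel one level at a time: if S = 1 + c*ψ/S' with S'(0) = 1, then c is the ψ-coefficient of S and S' = c*ψ/(S - 1).
S_1 = c0/f = 1 + (3296/945)*ψ + (885322/127575)*ψ^2 + ...; c1 = 3296/945.
S_2 = c1*ψ/(S_1 - 1) = 1 + (-442661/222480)*ψ + (237034049/67897600)*ψ^2 + ...; c2 = -442661/222480.
S_3 = c2*ψ/(S_2 - 1) = 1 + (6399919323/3647526640)*ψ + ...; c3 = 6399919323/3647526640.


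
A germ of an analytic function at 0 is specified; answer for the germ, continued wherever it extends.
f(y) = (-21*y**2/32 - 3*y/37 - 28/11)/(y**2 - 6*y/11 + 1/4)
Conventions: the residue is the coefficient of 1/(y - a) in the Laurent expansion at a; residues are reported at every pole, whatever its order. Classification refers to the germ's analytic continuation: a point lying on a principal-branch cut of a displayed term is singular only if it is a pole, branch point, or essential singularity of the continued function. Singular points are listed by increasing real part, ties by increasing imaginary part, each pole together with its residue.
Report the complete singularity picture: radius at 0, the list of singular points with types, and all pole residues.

Denominator factor (y**2 - 6*y/11 + 1/4): discriminant -85/121, complex-conjugate roots (3/11) + ((1/22)*sqrt(85))*i and (3/11) - ((1/22)*sqrt(85))*i; poles of order 1, moduli 1/2 and 1/2.
The radius of convergence is the smallest modulus among the singular points: 1/2.
The factor y**2 - 6*y/11 + 1/4 splits as (y - a)(y - a') with a = (3/11) - ((1/22)*sqrt(85))*i, a' = (3/11) + ((1/22)*sqrt(85))*i. At the order-1 pole a set g(y) = (y - a)*f(y) = [-21*y**2/32 - 3*y/37 - 28/11] / (y - a').
Simple pole: residue = g(a) at a = (3/11) - ((1/22)*sqrt(85))*i, which is (-2859/13024) - ((84311/260480)*sqrt(85))*i.
The factor y**2 - 6*y/11 + 1/4 splits as (y - a)(y - a') with a = (3/11) + ((1/22)*sqrt(85))*i, a' = (3/11) - ((1/22)*sqrt(85))*i. At the order-1 pole a set g(y) = (y - a)*f(y) = [-21*y**2/32 - 3*y/37 - 28/11] / (y - a').
Simple pole: residue = g(a) at a = (3/11) + ((1/22)*sqrt(85))*i, which is (-2859/13024) + ((84311/260480)*sqrt(85))*i.
List the singular points by increasing real part (a conjugate pair: the negative imaginary part first).

Radius of convergence at 0: 1/2.
At (3/11) - ((1/22)*sqrt(85))*i: a pole of order 1; residue (-2859/13024) - ((84311/260480)*sqrt(85))*i.
At (3/11) + ((1/22)*sqrt(85))*i: a pole of order 1; residue (-2859/13024) + ((84311/260480)*sqrt(85))*i.


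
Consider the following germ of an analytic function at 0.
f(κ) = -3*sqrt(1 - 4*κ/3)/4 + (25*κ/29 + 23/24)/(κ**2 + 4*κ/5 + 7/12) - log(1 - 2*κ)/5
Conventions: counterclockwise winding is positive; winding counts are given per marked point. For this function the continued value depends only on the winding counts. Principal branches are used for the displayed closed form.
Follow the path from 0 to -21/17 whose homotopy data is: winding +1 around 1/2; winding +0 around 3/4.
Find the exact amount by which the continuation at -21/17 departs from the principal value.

Continued minus principal equals -(2/5)*pi*i.

The rational part is single-valued and drops out of the difference; each branch term changes only by its own monodromy.
(-3/4)*sqrt(1 - κ/(3/4)): winding +0 is even, the square root returns to the same sheet, contribution 0.
(-1/5)*log(1 - κ/(1/2)): each positive loop around 1/2 adds 2*pi*i to the log, so winding +1 contributes (-1/5)*(1)*2*pi*i = -(2/5)*pi*i.
Summing the contributions at κ = -21/17 gives -(2/5)*pi*i.


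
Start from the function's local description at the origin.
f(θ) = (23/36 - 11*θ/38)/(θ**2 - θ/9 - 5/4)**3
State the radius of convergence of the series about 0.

The radius of convergence is -1/18 + (1/18)*sqrt(406).

Denominator factor (θ**2 - θ/9 - 5/4)^3: discriminant 406/81, real irrational roots 1/18 + (1/18)*sqrt(406) and 1/18 - (1/18)*sqrt(406); poles of order 3, moduli 1/18 + (1/18)*sqrt(406) and -1/18 + (1/18)*sqrt(406).
The radius of convergence is the smallest modulus among the singular points: -1/18 + (1/18)*sqrt(406).


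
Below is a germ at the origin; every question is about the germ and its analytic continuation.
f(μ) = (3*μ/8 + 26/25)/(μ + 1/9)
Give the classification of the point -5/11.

Denominator factors: μ + 1/9 = -34/99 at μ = -5/11 — none vanishes.
So the germ continues analytically to -5/11.

The point is a regular point.


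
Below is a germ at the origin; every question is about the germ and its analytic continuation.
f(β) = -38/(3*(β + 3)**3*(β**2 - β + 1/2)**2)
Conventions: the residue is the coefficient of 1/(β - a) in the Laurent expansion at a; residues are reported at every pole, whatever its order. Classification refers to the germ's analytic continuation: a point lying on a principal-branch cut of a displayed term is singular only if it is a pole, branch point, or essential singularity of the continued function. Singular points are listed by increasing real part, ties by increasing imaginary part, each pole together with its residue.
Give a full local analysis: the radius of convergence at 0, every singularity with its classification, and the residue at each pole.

Denominator factor (β + 3)^3: pole of order 3 at -3, modulus 3.
Denominator factor (β**2 - β + 1/2)^2: discriminant -1, complex-conjugate roots (1/2) + (1/2)*i and (1/2) - (1/2)*i; poles of order 2, moduli (1/2)*sqrt(2) and (1/2)*sqrt(2).
The radius of convergence is the smallest modulus among the singular points: (1/2)*sqrt(2).
At the order-3 pole -3 set g(β) = (β - (-3))^3*f(β) = -38/(3*(β**2 - β + 1/2)**2).
Order-3 pole: residue = g''(a)/2; g''(-3) = -148352/1171875, so the residue is -74176/1171875.
The factor β**2 - β + 1/2 splits as (β - a)(β - a') with a = (1/2) - (1/2)*i, a' = (1/2) + (1/2)*i. At the order-2 pole a set g(β) = (β - a)^2*f(β) = [-38/(3*(β + 3)**3)] / (β - a')^2.
Order-2 pole: residue = g'(a); g'((1/2) - (1/2)*i) = (37088/1171875) - (765016/1171875)*i, so the residue is (37088/1171875) - (765016/1171875)*i.
The factor β**2 - β + 1/2 splits as (β - a)(β - a') with a = (1/2) + (1/2)*i, a' = (1/2) - (1/2)*i. At the order-2 pole a set g(β) = (β - a)^2*f(β) = [-38/(3*(β + 3)**3)] / (β - a')^2.
Order-2 pole: residue = g'(a); g'((1/2) + (1/2)*i) = (37088/1171875) + (765016/1171875)*i, so the residue is (37088/1171875) + (765016/1171875)*i.
List the singular points by increasing real part (a conjugate pair: the negative imaginary part first).

Radius of convergence at 0: (1/2)*sqrt(2).
At -3: a pole of order 3; residue -74176/1171875.
At (1/2) - (1/2)*i: a pole of order 2; residue (37088/1171875) - (765016/1171875)*i.
At (1/2) + (1/2)*i: a pole of order 2; residue (37088/1171875) + (765016/1171875)*i.


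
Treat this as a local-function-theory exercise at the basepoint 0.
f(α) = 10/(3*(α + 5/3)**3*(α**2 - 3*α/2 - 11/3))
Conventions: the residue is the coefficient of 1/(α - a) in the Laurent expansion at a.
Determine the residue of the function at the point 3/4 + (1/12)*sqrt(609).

The factor α**2 - 3*α/2 - 11/3 splits as (α - a)(α - a') with a = 3/4 + (1/12)*sqrt(609), a' = 3/4 - (1/12)*sqrt(609). At the order-1 pole a set g(α) = (α - a)*f(α) = [10/(3*(α + 5/3)**3)] / (α - a').
Simple pole: residue = g(a) at a = 3/4 + (1/12)*sqrt(609), which is -7290/841 + (2070/5887)*sqrt(609).

The residue is -7290/841 + (2070/5887)*sqrt(609).
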